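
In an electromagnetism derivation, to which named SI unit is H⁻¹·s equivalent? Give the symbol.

S

H = Wb/A (inductance = flux per current),
    = kg·m²·s⁻²·A⁻².
So H⁻¹ = kg⁻¹·m⁻²·s²·A².
Combining: H⁻¹·s = (kg⁻¹·m⁻²·s²·A²) · s = kg⁻¹·m⁻²·s³·A².
kg⁻¹·m⁻²·s³·A² is the base-SI form of the siemens.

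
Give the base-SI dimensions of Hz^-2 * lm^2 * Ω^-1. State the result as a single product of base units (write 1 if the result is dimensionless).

kg⁻¹·m⁻²·s⁵·A²·cd²

Hz = 1/s = s⁻¹ (frequency is cycles per second).
So Hz⁻² = s².
lm = cd·sr = cd (luminous flux; sr is dimensionless).
So lm² = cd².
Ω = V/A (resistance = voltage per current),
    = kg·m²·s⁻³·A⁻².
So Ω⁻¹ = kg⁻¹·m⁻²·s³·A².
Combining: Hz⁻²·lm²·Ω⁻¹ = s² · cd² · (kg⁻¹·m⁻²·s³·A²) = kg⁻¹·m⁻²·s⁵·A²·cd².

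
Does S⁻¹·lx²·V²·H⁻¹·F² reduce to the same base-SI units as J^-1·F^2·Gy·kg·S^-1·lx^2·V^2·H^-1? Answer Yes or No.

Yes

Left side:
  S = kg⁻¹·m⁻²·s³·A².
  So S⁻¹ = kg·m²·s⁻³·A⁻².
  lx = m⁻²·cd.
  So lx² = m⁻⁴·cd².
  V = kg·m²·s⁻³·A⁻¹.
  So V² = kg²·m⁴·s⁻⁶·A⁻².
  H = kg·m²·s⁻²·A⁻².
  So H⁻¹ = kg⁻¹·m⁻²·s²·A².
  F = kg⁻¹·m⁻²·s⁴·A².
  So F² = kg⁻²·m⁻⁴·s⁸·A⁴.
  Combining: S⁻¹·lx²·V²·H⁻¹·F² = (kg·m²·s⁻³·A⁻²) · (m⁻⁴·cd²) · (kg²·m⁴·s⁻⁶·A⁻²) · (kg⁻¹·m⁻²·s²·A²) · (kg⁻²·m⁻⁴·s⁸·A⁴) = m⁻⁴·s·A²·cd².
Right side:
  J = N·m (work = force × distance),
      = kg·m²·s⁻².
  So J⁻¹ = kg⁻¹·m⁻²·s².
  F = C/V (capacitance = charge per voltage),
      = A·s/(kg·m²·s⁻³·A⁻¹) (substituting C and V),
      = kg⁻¹·m⁻²·s⁴·A².
  So F² = kg⁻²·m⁻⁴·s⁸·A⁴.
  Gy = J/kg (absorbed dose = energy per mass),
      = m²·s⁻².
  S = 1/Ω (conductance is reciprocal resistance),
      = kg⁻¹·m⁻²·s³·A².
  So S⁻¹ = kg·m²·s⁻³·A⁻².
  lx = lm/m² (illuminance = luminous flux per area),
      = m⁻²·cd.
  So lx² = m⁻⁴·cd².
  V = W/A (potential = power per current),
      = kg·m²·s⁻³·A⁻¹.
  So V² = kg²·m⁴·s⁻⁶·A⁻².
  H = Wb/A (inductance = flux per current),
      = kg·m²·s⁻²·A⁻².
  So H⁻¹ = kg⁻¹·m⁻²·s²·A².
  Combining: J⁻¹·F²·Gy·kg·S⁻¹·lx²·V²·H⁻¹ = (kg⁻¹·m⁻²·s²) · (kg⁻²·m⁻⁴·s⁸·A⁴) · (m²·s⁻²) · kg · (kg·m²·s⁻³·A⁻²) · (m⁻⁴·cd²) · (kg²·m⁴·s⁻⁶·A⁻²) · (kg⁻¹·m⁻²·s²·A²) = m⁻⁴·s·A²·cd².
Both reduce to m⁻⁴·s·A²·cd².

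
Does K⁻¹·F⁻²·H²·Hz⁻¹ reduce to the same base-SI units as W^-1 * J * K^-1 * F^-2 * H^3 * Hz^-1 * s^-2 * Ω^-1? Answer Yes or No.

Yes

Left side:
  F = C/V (capacitance = charge per voltage),
      = A·s/(kg·m²·s⁻³·A⁻¹) (substituting C and V),
      = kg⁻¹·m⁻²·s⁴·A².
  So F⁻² = kg²·m⁴·s⁻⁸·A⁻⁴.
  H = Wb/A (inductance = flux per current),
      = kg·m²·s⁻²·A⁻².
  So H² = kg²·m⁴·s⁻⁴·A⁻⁴.
  Hz = 1/s = s⁻¹ (frequency is cycles per second).
  So Hz⁻¹ = s.
  Combining: K⁻¹·F⁻²·H²·Hz⁻¹ = K⁻¹ · (kg²·m⁴·s⁻⁸·A⁻⁴) · (kg²·m⁴·s⁻⁴·A⁻⁴) · s = kg⁴·m⁸·s⁻¹¹·A⁻⁸·K⁻¹.
Right side:
  W = J/s (power = energy per time),
      = kg·m²·s⁻³.
  So W⁻¹ = kg⁻¹·m⁻²·s³.
  J = N·m (work = force × distance),
      = kg·m²·s⁻².
  F = C/V (capacitance = charge per voltage),
      = A·s/(kg·m²·s⁻³·A⁻¹) (substituting C and V),
      = kg⁻¹·m⁻²·s⁴·A².
  So F⁻² = kg²·m⁴·s⁻⁸·A⁻⁴.
  H = Wb/A (inductance = flux per current),
      = kg·m²·s⁻²·A⁻².
  So H³ = kg³·m⁶·s⁻⁶·A⁻⁶.
  Hz = 1/s = s⁻¹ (frequency is cycles per second).
  So Hz⁻¹ = s.
  Ω = V/A (resistance = voltage per current),
      = kg·m²·s⁻³·A⁻².
  So Ω⁻¹ = kg⁻¹·m⁻²·s³·A².
  Combining: W⁻¹·J·K⁻¹·F⁻²·H³·Hz⁻¹·s⁻²·Ω⁻¹ = (kg⁻¹·m⁻²·s³) · (kg·m²·s⁻²) · K⁻¹ · (kg²·m⁴·s⁻⁸·A⁻⁴) · (kg³·m⁶·s⁻⁶·A⁻⁶) · s · s⁻² · (kg⁻¹·m⁻²·s³·A²) = kg⁴·m⁸·s⁻¹¹·A⁻⁸·K⁻¹.
Both reduce to kg⁴·m⁸·s⁻¹¹·A⁻⁸·K⁻¹.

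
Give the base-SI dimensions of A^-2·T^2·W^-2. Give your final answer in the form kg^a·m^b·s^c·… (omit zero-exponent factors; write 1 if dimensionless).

m⁻⁴·s²·A⁻⁴

T = Wb/m² (flux density = flux per area),
    = kg·s⁻²·A⁻¹.
So T² = kg²·s⁻⁴·A⁻².
W = J/s (power = energy per time),
    = kg·m²·s⁻³.
So W⁻² = kg⁻²·m⁻⁴·s⁶.
Combining: A⁻²·T²·W⁻² = A⁻² · (kg²·s⁻⁴·A⁻²) · (kg⁻²·m⁻⁴·s⁶) = m⁻⁴·s²·A⁻⁴.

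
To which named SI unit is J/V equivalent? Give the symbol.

C

J = N·m (work = force × distance),
    = kg·m²·s⁻².
V = W/A (potential = power per current),
    = kg·m²·s⁻³·A⁻¹.
So V⁻¹ = kg⁻¹·m⁻²·s³·A.
Combining: J·V⁻¹ = (kg·m²·s⁻²) · (kg⁻¹·m⁻²·s³·A) = s·A.
s·A is the base-SI form of the coulomb.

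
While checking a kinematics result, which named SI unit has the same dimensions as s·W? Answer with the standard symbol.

W = kg·m²·s⁻³.
Combining: s·W = s · (kg·m²·s⁻³) = kg·m²·s⁻².
kg·m²·s⁻² is the base-SI form of the joule.

J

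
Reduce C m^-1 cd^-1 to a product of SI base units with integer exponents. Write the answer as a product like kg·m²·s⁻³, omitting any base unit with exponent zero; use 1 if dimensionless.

C = s·A.
Combining: C·m⁻¹·cd⁻¹ = (s·A) · m⁻¹ · cd⁻¹ = m⁻¹·s·A·cd⁻¹.

m⁻¹·s·A·cd⁻¹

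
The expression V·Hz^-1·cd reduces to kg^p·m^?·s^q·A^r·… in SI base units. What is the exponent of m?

V = kg·m²·s⁻³·A⁻¹.
Hz = s⁻¹.
So Hz⁻¹ = s.
Combining: V·Hz⁻¹·cd = (kg·m²·s⁻³·A⁻¹) · s · cd = kg·m²·s⁻²·A⁻¹·cd.
The exponent of m is 2.

2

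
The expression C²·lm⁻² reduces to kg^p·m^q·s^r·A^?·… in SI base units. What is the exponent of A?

C = A·s = s·A (charge = current × time).
So C² = s²·A².
lm = cd·sr = cd (luminous flux; sr is dimensionless).
So lm⁻² = cd⁻².
Combining: C²·lm⁻² = (s²·A²) · cd⁻² = s²·A²·cd⁻².
The exponent of A is 2.

2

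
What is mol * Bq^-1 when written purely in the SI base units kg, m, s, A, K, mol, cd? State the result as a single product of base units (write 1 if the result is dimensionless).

Bq = s⁻¹.
So Bq⁻¹ = s.
Combining: mol·Bq⁻¹ = mol · s = s·mol.

s·mol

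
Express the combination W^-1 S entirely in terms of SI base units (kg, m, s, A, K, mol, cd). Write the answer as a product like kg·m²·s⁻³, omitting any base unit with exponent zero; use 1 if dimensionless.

kg⁻²·m⁻⁴·s⁶·A²

W = kg·m²·s⁻³.
So W⁻¹ = kg⁻¹·m⁻²·s³.
S = kg⁻¹·m⁻²·s³·A².
Combining: W⁻¹·S = (kg⁻¹·m⁻²·s³) · (kg⁻¹·m⁻²·s³·A²) = kg⁻²·m⁻⁴·s⁶·A².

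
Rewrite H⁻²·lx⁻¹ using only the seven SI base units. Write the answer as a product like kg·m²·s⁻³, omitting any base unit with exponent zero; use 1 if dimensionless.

H = Wb/A (inductance = flux per current),
    = kg·m²·s⁻²·A⁻².
So H⁻² = kg⁻²·m⁻⁴·s⁴·A⁴.
lx = lm/m² (illuminance = luminous flux per area),
    = m⁻²·cd.
So lx⁻¹ = m²·cd⁻¹.
Combining: H⁻²·lx⁻¹ = (kg⁻²·m⁻⁴·s⁴·A⁴) · (m²·cd⁻¹) = kg⁻²·m⁻²·s⁴·A⁴·cd⁻¹.

kg⁻²·m⁻²·s⁴·A⁴·cd⁻¹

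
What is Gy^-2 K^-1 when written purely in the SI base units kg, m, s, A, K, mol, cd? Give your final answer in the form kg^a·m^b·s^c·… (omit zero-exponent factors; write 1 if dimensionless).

m⁻⁴·s⁴·K⁻¹

Gy = m²·s⁻².
So Gy⁻² = m⁻⁴·s⁴.
Combining: Gy⁻²·K⁻¹ = (m⁻⁴·s⁴) · K⁻¹ = m⁻⁴·s⁴·K⁻¹.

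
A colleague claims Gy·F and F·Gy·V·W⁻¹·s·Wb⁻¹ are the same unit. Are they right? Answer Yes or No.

Left side:
  Gy = J/kg (absorbed dose = energy per mass),
      = m²·s⁻².
  F = C/V (capacitance = charge per voltage),
      = A·s/(kg·m²·s⁻³·A⁻¹) (substituting C and V),
      = kg⁻¹·m⁻²·s⁴·A².
  Combining: Gy·F = (m²·s⁻²) · (kg⁻¹·m⁻²·s⁴·A²) = kg⁻¹·s²·A².
Right side:
  F = C/V (capacitance = charge per voltage),
      = A·s/(kg·m²·s⁻³·A⁻¹) (substituting C and V),
      = kg⁻¹·m⁻²·s⁴·A².
  Gy = J/kg (absorbed dose = energy per mass),
      = m²·s⁻².
  V = W/A (potential = power per current),
      = kg·m²·s⁻³·A⁻¹.
  W = J/s (power = energy per time),
      = kg·m²·s⁻³.
  So W⁻¹ = kg⁻¹·m⁻²·s³.
  Wb = V·s (flux: a volt is a weber per second),
      = kg·m²·s⁻²·A⁻¹.
  So Wb⁻¹ = kg⁻¹·m⁻²·s²·A.
  Combining: F·Gy·V·W⁻¹·s·Wb⁻¹ = (kg⁻¹·m⁻²·s⁴·A²) · (m²·s⁻²) · (kg·m²·s⁻³·A⁻¹) · (kg⁻¹·m⁻²·s³) · s · (kg⁻¹·m⁻²·s²·A) = kg⁻²·m⁻²·s⁵·A².
Left is kg⁻¹·s²·A²; right is kg⁻²·m⁻²·s⁵·A² — different.

No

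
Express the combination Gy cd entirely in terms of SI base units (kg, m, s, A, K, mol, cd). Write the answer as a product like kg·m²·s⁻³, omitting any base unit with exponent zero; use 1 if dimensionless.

m²·s⁻²·cd

Gy = m²·s⁻².
Combining: Gy·cd = (m²·s⁻²) · cd = m²·s⁻²·cd.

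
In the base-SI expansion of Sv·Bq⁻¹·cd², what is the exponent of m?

Sv = J/kg (equivalent dose = energy per mass),
    = m²·s⁻².
Bq = 1/s = s⁻¹ (activity is decays per second).
So Bq⁻¹ = s.
Combining: Sv·Bq⁻¹·cd² = (m²·s⁻²) · s · cd² = m²·s⁻¹·cd².
The exponent of m is 2.

2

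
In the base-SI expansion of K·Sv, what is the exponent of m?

2

Sv = J/kg (equivalent dose = energy per mass),
    = m²·s⁻².
Combining: K·Sv = K · (m²·s⁻²) = m²·s⁻²·K.
The exponent of m is 2.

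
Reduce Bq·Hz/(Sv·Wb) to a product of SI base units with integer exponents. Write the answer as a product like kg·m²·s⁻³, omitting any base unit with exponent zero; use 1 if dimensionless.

Bq = s⁻¹.
Sv = m²·s⁻².
So Sv⁻¹ = m⁻²·s².
Wb = kg·m²·s⁻²·A⁻¹.
So Wb⁻¹ = kg⁻¹·m⁻²·s²·A.
Hz = s⁻¹.
Combining: Bq·Sv⁻¹·Wb⁻¹·Hz = s⁻¹ · (m⁻²·s²) · (kg⁻¹·m⁻²·s²·A) · s⁻¹ = kg⁻¹·m⁻⁴·s²·A.

kg⁻¹·m⁻⁴·s²·A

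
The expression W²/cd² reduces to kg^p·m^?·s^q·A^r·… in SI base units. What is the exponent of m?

4

W = J/s (power = energy per time),
    = kg·m²·s⁻³.
So W² = kg²·m⁴·s⁻⁶.
Combining: cd⁻²·W² = cd⁻² · (kg²·m⁴·s⁻⁶) = kg²·m⁴·s⁻⁶·cd⁻².
The exponent of m is 4.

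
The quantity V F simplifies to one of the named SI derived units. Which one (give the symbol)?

C

V = kg·m²·s⁻³·A⁻¹.
F = kg⁻¹·m⁻²·s⁴·A².
Combining: V·F = (kg·m²·s⁻³·A⁻¹) · (kg⁻¹·m⁻²·s⁴·A²) = s·A.
s·A is the base-SI form of the coulomb.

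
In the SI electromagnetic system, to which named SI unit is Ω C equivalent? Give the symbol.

Wb

Ω = kg·m²·s⁻³·A⁻².
C = s·A.
Combining: Ω·C = (kg·m²·s⁻³·A⁻²) · (s·A) = kg·m²·s⁻²·A⁻¹.
kg·m²·s⁻²·A⁻¹ is the base-SI form of the weber.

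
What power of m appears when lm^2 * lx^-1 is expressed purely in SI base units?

lm = cd·sr = cd (luminous flux; sr is dimensionless).
So lm² = cd².
lx = lm/m² (illuminance = luminous flux per area),
    = m⁻²·cd.
So lx⁻¹ = m²·cd⁻¹.
Combining: lm²·lx⁻¹ = cd² · (m²·cd⁻¹) = m²·cd.
The exponent of m is 2.

2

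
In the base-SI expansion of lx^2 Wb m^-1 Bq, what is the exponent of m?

lx = lm/m² (illuminance = luminous flux per area),
    = m⁻²·cd.
So lx² = m⁻⁴·cd².
Wb = V·s (flux: a volt is a weber per second),
    = kg·m²·s⁻²·A⁻¹.
Bq = 1/s = s⁻¹ (activity is decays per second).
Combining: lx²·Wb·m⁻¹·Bq = (m⁻⁴·cd²) · (kg·m²·s⁻²·A⁻¹) · m⁻¹ · s⁻¹ = kg·m⁻³·s⁻³·A⁻¹·cd².
The exponent of m is -3.

-3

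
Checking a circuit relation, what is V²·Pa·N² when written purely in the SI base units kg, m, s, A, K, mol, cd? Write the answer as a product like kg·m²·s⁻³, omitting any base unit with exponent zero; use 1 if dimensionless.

kg⁵·m⁵·s⁻¹²·A⁻²

V = W/A (potential = power per current),
    = kg·m²·s⁻³·A⁻¹.
So V² = kg²·m⁴·s⁻⁶·A⁻².
Pa = N/m² (pressure = force per area),
    = kg·m⁻¹·s⁻².
N = kg·m/s² = kg·m·s⁻² (force = mass × acceleration).
So N² = kg²·m²·s⁻⁴.
Combining: V²·Pa·N² = (kg²·m⁴·s⁻⁶·A⁻²) · (kg·m⁻¹·s⁻²) · (kg²·m²·s⁻⁴) = kg⁵·m⁵·s⁻¹²·A⁻².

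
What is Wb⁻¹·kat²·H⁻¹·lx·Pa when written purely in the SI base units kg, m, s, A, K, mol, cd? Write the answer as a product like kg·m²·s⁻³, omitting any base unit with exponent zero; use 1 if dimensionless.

Wb = kg·m²·s⁻²·A⁻¹.
So Wb⁻¹ = kg⁻¹·m⁻²·s²·A.
kat = s⁻¹·mol.
So kat² = s⁻²·mol².
H = kg·m²·s⁻²·A⁻².
So H⁻¹ = kg⁻¹·m⁻²·s²·A².
lx = m⁻²·cd.
Pa = kg·m⁻¹·s⁻².
Combining: Wb⁻¹·kat²·H⁻¹·lx·Pa = (kg⁻¹·m⁻²·s²·A) · (s⁻²·mol²) · (kg⁻¹·m⁻²·s²·A²) · (m⁻²·cd) · (kg·m⁻¹·s⁻²) = kg⁻¹·m⁻⁷·A³·mol²·cd.

kg⁻¹·m⁻⁷·A³·mol²·cd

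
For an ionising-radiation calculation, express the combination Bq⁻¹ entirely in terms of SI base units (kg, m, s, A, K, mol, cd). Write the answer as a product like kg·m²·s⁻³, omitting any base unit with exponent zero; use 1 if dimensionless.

s

Bq = s⁻¹.
So Bq⁻¹ = s.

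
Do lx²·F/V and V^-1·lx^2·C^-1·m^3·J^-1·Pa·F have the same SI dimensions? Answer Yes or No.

Left side:
  V = kg·m²·s⁻³·A⁻¹.
  So V⁻¹ = kg⁻¹·m⁻²·s³·A.
  lx = m⁻²·cd.
  So lx² = m⁻⁴·cd².
  F = kg⁻¹·m⁻²·s⁴·A².
  Combining: V⁻¹·lx²·F = (kg⁻¹·m⁻²·s³·A) · (m⁻⁴·cd²) · (kg⁻¹·m⁻²·s⁴·A²) = kg⁻²·m⁻⁸·s⁷·A³·cd².
Right side:
  V = kg·m²·s⁻³·A⁻¹.
  So V⁻¹ = kg⁻¹·m⁻²·s³·A.
  lx = m⁻²·cd.
  So lx² = m⁻⁴·cd².
  C = s·A.
  So C⁻¹ = s⁻¹·A⁻¹.
  J = kg·m²·s⁻².
  So J⁻¹ = kg⁻¹·m⁻²·s².
  Pa = kg·m⁻¹·s⁻².
  F = kg⁻¹·m⁻²·s⁴·A².
  Combining: V⁻¹·lx²·C⁻¹·m³·J⁻¹·Pa·F = (kg⁻¹·m⁻²·s³·A) · (m⁻⁴·cd²) · (s⁻¹·A⁻¹) · m³ · (kg⁻¹·m⁻²·s²) · (kg·m⁻¹·s⁻²) · (kg⁻¹·m⁻²·s⁴·A²) = kg⁻²·m⁻⁸·s⁶·A²·cd².
Left is kg⁻²·m⁻⁸·s⁷·A³·cd²; right is kg⁻²·m⁻⁸·s⁶·A²·cd² — different.

No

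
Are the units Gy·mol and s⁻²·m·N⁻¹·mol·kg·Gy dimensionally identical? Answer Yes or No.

Yes

Left side:
  Gy = J/kg (absorbed dose = energy per mass),
      = m²·s⁻².
  Combining: Gy·mol = (m²·s⁻²) · mol = m²·s⁻²·mol.
Right side:
  N = kg·m/s² = kg·m·s⁻² (force = mass × acceleration).
  So N⁻¹ = kg⁻¹·m⁻¹·s².
  Gy = J/kg (absorbed dose = energy per mass),
      = m²·s⁻².
  Combining: s⁻²·m·N⁻¹·mol·kg·Gy = s⁻² · m · (kg⁻¹·m⁻¹·s²) · mol · kg · (m²·s⁻²) = m²·s⁻²·mol.
Both reduce to m²·s⁻²·mol.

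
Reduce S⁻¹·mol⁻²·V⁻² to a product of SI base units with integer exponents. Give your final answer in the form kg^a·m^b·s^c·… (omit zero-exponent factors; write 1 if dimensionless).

kg⁻¹·m⁻²·s³·mol⁻²

S = 1/Ω (conductance is reciprocal resistance),
    = kg⁻¹·m⁻²·s³·A².
So S⁻¹ = kg·m²·s⁻³·A⁻².
V = W/A (potential = power per current),
    = kg·m²·s⁻³·A⁻¹.
So V⁻² = kg⁻²·m⁻⁴·s⁶·A².
Combining: S⁻¹·mol⁻²·V⁻² = (kg·m²·s⁻³·A⁻²) · mol⁻² · (kg⁻²·m⁻⁴·s⁶·A²) = kg⁻¹·m⁻²·s³·mol⁻².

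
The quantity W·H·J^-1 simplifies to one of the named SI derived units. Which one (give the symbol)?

W = J/s (power = energy per time),
    = kg·m²·s⁻³.
H = Wb/A (inductance = flux per current),
    = kg·m²·s⁻²·A⁻².
J = N·m (work = force × distance),
    = kg·m²·s⁻².
So J⁻¹ = kg⁻¹·m⁻²·s².
Combining: W·H·J⁻¹ = (kg·m²·s⁻³) · (kg·m²·s⁻²·A⁻²) · (kg⁻¹·m⁻²·s²) = kg·m²·s⁻³·A⁻².
kg·m²·s⁻³·A⁻² is the base-SI form of the ohm.

Ω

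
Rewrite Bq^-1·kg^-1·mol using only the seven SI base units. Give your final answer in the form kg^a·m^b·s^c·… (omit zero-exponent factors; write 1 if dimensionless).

Bq = 1/s = s⁻¹ (activity is decays per second).
So Bq⁻¹ = s.
Combining: Bq⁻¹·kg⁻¹·mol = s · kg⁻¹ · mol = kg⁻¹·s·mol.

kg⁻¹·s·mol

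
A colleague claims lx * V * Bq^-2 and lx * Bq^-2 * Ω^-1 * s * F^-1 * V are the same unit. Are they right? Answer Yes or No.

Left side:
  lx = m⁻²·cd.
  V = kg·m²·s⁻³·A⁻¹.
  Bq = s⁻¹.
  So Bq⁻² = s².
  Combining: lx·V·Bq⁻² = (m⁻²·cd) · (kg·m²·s⁻³·A⁻¹) · s² = kg·s⁻¹·A⁻¹·cd.
Right side:
  lx = m⁻²·cd.
  Bq = s⁻¹.
  So Bq⁻² = s².
  Ω = kg·m²·s⁻³·A⁻².
  So Ω⁻¹ = kg⁻¹·m⁻²·s³·A².
  F = kg⁻¹·m⁻²·s⁴·A².
  So F⁻¹ = kg·m²·s⁻⁴·A⁻².
  V = kg·m²·s⁻³·A⁻¹.
  Combining: lx·Bq⁻²·Ω⁻¹·s·F⁻¹·V = (m⁻²·cd) · s² · (kg⁻¹·m⁻²·s³·A²) · s · (kg·m²·s⁻⁴·A⁻²) · (kg·m²·s⁻³·A⁻¹) = kg·s⁻¹·A⁻¹·cd.
Both reduce to kg·s⁻¹·A⁻¹·cd.

Yes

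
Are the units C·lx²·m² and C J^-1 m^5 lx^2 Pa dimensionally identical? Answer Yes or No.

Left side:
  C = s·A.
  lx = m⁻²·cd.
  So lx² = m⁻⁴·cd².
  Combining: C·lx²·m² = (s·A) · (m⁻⁴·cd²) · m² = m⁻²·s·A·cd².
Right side:
  C = s·A.
  J = kg·m²·s⁻².
  So J⁻¹ = kg⁻¹·m⁻²·s².
  lx = m⁻²·cd.
  So lx² = m⁻⁴·cd².
  Pa = kg·m⁻¹·s⁻².
  Combining: C·J⁻¹·m⁵·lx²·Pa = (s·A) · (kg⁻¹·m⁻²·s²) · m⁵ · (m⁻⁴·cd²) · (kg·m⁻¹·s⁻²) = m⁻²·s·A·cd².
Both reduce to m⁻²·s·A·cd².

Yes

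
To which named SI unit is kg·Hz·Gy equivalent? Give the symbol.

W

Hz = 1/s = s⁻¹ (frequency is cycles per second).
Gy = J/kg (absorbed dose = energy per mass),
    = m²·s⁻².
Combining: kg·Hz·Gy = kg · s⁻¹ · (m²·s⁻²) = kg·m²·s⁻³.
kg·m²·s⁻³ is the base-SI form of the watt.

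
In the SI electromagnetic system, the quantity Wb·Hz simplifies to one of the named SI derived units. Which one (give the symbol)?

Wb = kg·m²·s⁻²·A⁻¹.
Hz = s⁻¹.
Combining: Wb·Hz = (kg·m²·s⁻²·A⁻¹) · s⁻¹ = kg·m²·s⁻³·A⁻¹.
kg·m²·s⁻³·A⁻¹ is the base-SI form of the volt.

V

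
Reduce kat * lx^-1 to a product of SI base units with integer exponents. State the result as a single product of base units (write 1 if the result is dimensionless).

m²·s⁻¹·mol·cd⁻¹

kat = mol/s = s⁻¹·mol (catalytic activity).
lx = lm/m² (illuminance = luminous flux per area),
    = m⁻²·cd.
So lx⁻¹ = m²·cd⁻¹.
Combining: kat·lx⁻¹ = (s⁻¹·mol) · (m²·cd⁻¹) = m²·s⁻¹·mol·cd⁻¹.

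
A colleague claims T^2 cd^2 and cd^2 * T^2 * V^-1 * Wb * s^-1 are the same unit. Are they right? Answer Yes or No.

Left side:
  T = Wb/m² (flux density = flux per area),
      = kg·s⁻²·A⁻¹.
  So T² = kg²·s⁻⁴·A⁻².
  Combining: T²·cd² = (kg²·s⁻⁴·A⁻²) · cd² = kg²·s⁻⁴·A⁻²·cd².
Right side:
  T = Wb/m² (flux density = flux per area),
      = kg·s⁻²·A⁻¹.
  So T² = kg²·s⁻⁴·A⁻².
  V = W/A (potential = power per current),
      = kg·m²·s⁻³·A⁻¹.
  So V⁻¹ = kg⁻¹·m⁻²·s³·A.
  Wb = V·s (flux: a volt is a weber per second),
      = kg·m²·s⁻²·A⁻¹.
  Combining: cd²·T²·V⁻¹·Wb·s⁻¹ = cd² · (kg²·s⁻⁴·A⁻²) · (kg⁻¹·m⁻²·s³·A) · (kg·m²·s⁻²·A⁻¹) · s⁻¹ = kg²·s⁻⁴·A⁻²·cd².
Both reduce to kg²·s⁻⁴·A⁻²·cd².

Yes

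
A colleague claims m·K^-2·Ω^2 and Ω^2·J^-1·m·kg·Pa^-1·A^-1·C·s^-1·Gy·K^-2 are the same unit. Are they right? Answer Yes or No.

No

Left side:
  Ω = V/A (resistance = voltage per current),
      = kg·m²·s⁻³·A⁻².
  So Ω² = kg²·m⁴·s⁻⁶·A⁻⁴.
  Combining: m·K⁻²·Ω² = m · K⁻² · (kg²·m⁴·s⁻⁶·A⁻⁴) = kg²·m⁵·s⁻⁶·A⁻⁴·K⁻².
Right side:
  Ω = V/A (resistance = voltage per current),
      = kg·m²·s⁻³·A⁻².
  So Ω² = kg²·m⁴·s⁻⁶·A⁻⁴.
  J = N·m (work = force × distance),
      = kg·m²·s⁻².
  So J⁻¹ = kg⁻¹·m⁻²·s².
  Pa = N/m² (pressure = force per area),
      = kg·m⁻¹·s⁻².
  So Pa⁻¹ = kg⁻¹·m·s².
  C = A·s = s·A (charge = current × time).
  Gy = J/kg (absorbed dose = energy per mass),
      = m²·s⁻².
  Combining: Ω²·J⁻¹·m·kg·Pa⁻¹·A⁻¹·C·s⁻¹·Gy·K⁻² = (kg²·m⁴·s⁻⁶·A⁻⁴) · (kg⁻¹·m⁻²·s²) · m · kg · (kg⁻¹·m·s²) · A⁻¹ · (s·A) · s⁻¹ · (m²·s⁻²) · K⁻² = kg·m⁶·s⁻⁴·A⁻⁴·K⁻².
Left is kg²·m⁵·s⁻⁶·A⁻⁴·K⁻²; right is kg·m⁶·s⁻⁴·A⁻⁴·K⁻² — different.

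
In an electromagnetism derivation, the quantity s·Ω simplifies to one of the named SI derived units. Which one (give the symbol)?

H

Ω = V/A (resistance = voltage per current),
    = kg·m²·s⁻³·A⁻².
Combining: s·Ω = s · (kg·m²·s⁻³·A⁻²) = kg·m²·s⁻²·A⁻².
kg·m²·s⁻²·A⁻² is the base-SI form of the henry.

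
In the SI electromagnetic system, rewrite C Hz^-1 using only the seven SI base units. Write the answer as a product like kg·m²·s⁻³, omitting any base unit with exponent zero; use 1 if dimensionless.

C = s·A.
Hz = s⁻¹.
So Hz⁻¹ = s.
Combining: C·Hz⁻¹ = (s·A) · s = s²·A.

s²·A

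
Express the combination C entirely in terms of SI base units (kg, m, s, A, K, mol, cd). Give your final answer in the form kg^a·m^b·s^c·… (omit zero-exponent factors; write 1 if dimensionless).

s·A

C = A·s = s·A (charge = current × time).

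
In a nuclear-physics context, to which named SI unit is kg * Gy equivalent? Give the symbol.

J

Gy = m²·s⁻².
Combining: kg·Gy = kg · (m²·s⁻²) = kg·m²·s⁻².
kg·m²·s⁻² is the base-SI form of the joule.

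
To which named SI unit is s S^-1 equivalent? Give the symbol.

H

S = 1/Ω (conductance is reciprocal resistance),
    = kg⁻¹·m⁻²·s³·A².
So S⁻¹ = kg·m²·s⁻³·A⁻².
Combining: s·S⁻¹ = s · (kg·m²·s⁻³·A⁻²) = kg·m²·s⁻²·A⁻².
kg·m²·s⁻²·A⁻² is the base-SI form of the henry.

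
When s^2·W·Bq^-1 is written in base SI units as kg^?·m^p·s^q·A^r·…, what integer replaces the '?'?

1

W = J/s (power = energy per time),
    = kg·m²·s⁻³.
Bq = 1/s = s⁻¹ (activity is decays per second).
So Bq⁻¹ = s.
Combining: s²·W·Bq⁻¹ = s² · (kg·m²·s⁻³) · s = kg·m².
The exponent of kg is 1.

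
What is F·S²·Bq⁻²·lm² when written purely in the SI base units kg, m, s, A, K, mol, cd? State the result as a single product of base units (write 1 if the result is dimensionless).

F = kg⁻¹·m⁻²·s⁴·A².
S = kg⁻¹·m⁻²·s³·A².
So S² = kg⁻²·m⁻⁴·s⁶·A⁴.
Bq = s⁻¹.
So Bq⁻² = s².
lm = cd.
So lm² = cd².
Combining: F·S²·Bq⁻²·lm² = (kg⁻¹·m⁻²·s⁴·A²) · (kg⁻²·m⁻⁴·s⁶·A⁴) · s² · cd² = kg⁻³·m⁻⁶·s¹²·A⁶·cd².

kg⁻³·m⁻⁶·s¹²·A⁶·cd²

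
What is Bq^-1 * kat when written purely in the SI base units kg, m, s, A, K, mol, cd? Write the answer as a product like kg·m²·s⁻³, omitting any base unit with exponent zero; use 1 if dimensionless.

Bq = 1/s = s⁻¹ (activity is decays per second).
So Bq⁻¹ = s.
kat = mol/s = s⁻¹·mol (catalytic activity).
Combining: Bq⁻¹·kat = s · (s⁻¹·mol) = mol.

mol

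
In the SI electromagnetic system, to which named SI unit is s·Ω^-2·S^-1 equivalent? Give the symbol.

Ω = V/A (resistance = voltage per current),
    = kg·m²·s⁻³·A⁻².
So Ω⁻² = kg⁻²·m⁻⁴·s⁶·A⁴.
S = 1/Ω (conductance is reciprocal resistance),
    = kg⁻¹·m⁻²·s³·A².
So S⁻¹ = kg·m²·s⁻³·A⁻².
Combining: s·Ω⁻²·S⁻¹ = s · (kg⁻²·m⁻⁴·s⁶·A⁴) · (kg·m²·s⁻³·A⁻²) = kg⁻¹·m⁻²·s⁴·A².
kg⁻¹·m⁻²·s⁴·A² is the base-SI form of the farad.

F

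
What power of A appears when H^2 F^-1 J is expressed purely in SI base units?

H = Wb/A (inductance = flux per current),
    = kg·m²·s⁻²·A⁻².
So H² = kg²·m⁴·s⁻⁴·A⁻⁴.
F = C/V (capacitance = charge per voltage),
    = A·s/(kg·m²·s⁻³·A⁻¹) (substituting C and V),
    = kg⁻¹·m⁻²·s⁴·A².
So F⁻¹ = kg·m²·s⁻⁴·A⁻².
J = N·m (work = force × distance),
    = kg·m²·s⁻².
Combining: H²·F⁻¹·J = (kg²·m⁴·s⁻⁴·A⁻⁴) · (kg·m²·s⁻⁴·A⁻²) · (kg·m²·s⁻²) = kg⁴·m⁸·s⁻¹⁰·A⁻⁶.
The exponent of A is -6.

-6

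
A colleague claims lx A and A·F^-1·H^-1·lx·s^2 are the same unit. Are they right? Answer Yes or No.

Left side:
  lx = lm/m² (illuminance = luminous flux per area),
      = m⁻²·cd.
  Combining: lx·A = (m⁻²·cd) · A = m⁻²·A·cd.
Right side:
  F = C/V (capacitance = charge per voltage),
      = A·s/(kg·m²·s⁻³·A⁻¹) (substituting C and V),
      = kg⁻¹·m⁻²·s⁴·A².
  So F⁻¹ = kg·m²·s⁻⁴·A⁻².
  H = Wb/A (inductance = flux per current),
      = kg·m²·s⁻²·A⁻².
  So H⁻¹ = kg⁻¹·m⁻²·s²·A².
  lx = lm/m² (illuminance = luminous flux per area),
      = m⁻²·cd.
  Combining: A·F⁻¹·H⁻¹·lx·s² = A · (kg·m²·s⁻⁴·A⁻²) · (kg⁻¹·m⁻²·s²·A²) · (m⁻²·cd) · s² = m⁻²·A·cd.
Both reduce to m⁻²·A·cd.

Yes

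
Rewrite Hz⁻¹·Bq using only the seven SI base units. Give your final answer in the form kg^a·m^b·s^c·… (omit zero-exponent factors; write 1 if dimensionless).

1

Hz = 1/s = s⁻¹ (frequency is cycles per second).
So Hz⁻¹ = s.
Bq = 1/s = s⁻¹ (activity is decays per second).
Combining: Hz⁻¹·Bq = s · s⁻¹ = 1.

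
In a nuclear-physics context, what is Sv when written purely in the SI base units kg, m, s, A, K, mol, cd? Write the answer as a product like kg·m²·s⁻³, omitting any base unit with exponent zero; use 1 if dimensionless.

m²·s⁻²

Sv = J/kg (equivalent dose = energy per mass),
    = m²·s⁻².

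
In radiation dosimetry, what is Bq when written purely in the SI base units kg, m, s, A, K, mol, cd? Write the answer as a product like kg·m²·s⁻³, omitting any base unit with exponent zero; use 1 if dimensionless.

s⁻¹

Bq = s⁻¹.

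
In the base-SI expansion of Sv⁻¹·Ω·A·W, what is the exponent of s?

-4

Sv = J/kg (equivalent dose = energy per mass),
    = m²·s⁻².
So Sv⁻¹ = m⁻²·s².
Ω = V/A (resistance = voltage per current),
    = kg·m²·s⁻³·A⁻².
W = J/s (power = energy per time),
    = kg·m²·s⁻³.
Combining: Sv⁻¹·Ω·A·W = (m⁻²·s²) · (kg·m²·s⁻³·A⁻²) · A · (kg·m²·s⁻³) = kg²·m²·s⁻⁴·A⁻¹.
The exponent of s is -4.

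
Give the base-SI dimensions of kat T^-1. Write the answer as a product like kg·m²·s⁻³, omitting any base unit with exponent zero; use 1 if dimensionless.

kg⁻¹·s·A·mol

kat = mol/s = s⁻¹·mol (catalytic activity).
T = Wb/m² (flux density = flux per area),
    = kg·s⁻²·A⁻¹.
So T⁻¹ = kg⁻¹·s²·A.
Combining: kat·T⁻¹ = (s⁻¹·mol) · (kg⁻¹·s²·A) = kg⁻¹·s·A·mol.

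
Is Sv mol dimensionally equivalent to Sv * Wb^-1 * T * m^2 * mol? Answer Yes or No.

Left side:
  Sv = m²·s⁻².
  Combining: Sv·mol = (m²·s⁻²) · mol = m²·s⁻²·mol.
Right side:
  Sv = J/kg (equivalent dose = energy per mass),
      = m²·s⁻².
  Wb = V·s (flux: a volt is a weber per second),
      = kg·m²·s⁻²·A⁻¹.
  So Wb⁻¹ = kg⁻¹·m⁻²·s²·A.
  T = Wb/m² (flux density = flux per area),
      = kg·s⁻²·A⁻¹.
  Combining: Sv·Wb⁻¹·T·m²·mol = (m²·s⁻²) · (kg⁻¹·m⁻²·s²·A) · (kg·s⁻²·A⁻¹) · m² · mol = m²·s⁻²·mol.
Both reduce to m²·s⁻²·mol.

Yes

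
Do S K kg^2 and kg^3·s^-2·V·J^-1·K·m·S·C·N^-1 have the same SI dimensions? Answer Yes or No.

Left side:
  S = kg⁻¹·m⁻²·s³·A².
  Combining: S·K·kg² = (kg⁻¹·m⁻²·s³·A²) · K · kg² = kg·m⁻²·s³·A²·K.
Right side:
  V = W/A (potential = power per current),
      = kg·m²·s⁻³·A⁻¹.
  J = N·m (work = force × distance),
      = kg·m²·s⁻².
  So J⁻¹ = kg⁻¹·m⁻²·s².
  S = 1/Ω (conductance is reciprocal resistance),
      = kg⁻¹·m⁻²·s³·A².
  C = A·s = s·A (charge = current × time).
  N = kg·m/s² = kg·m·s⁻² (force = mass × acceleration).
  So N⁻¹ = kg⁻¹·m⁻¹·s².
  Combining: kg³·s⁻²·V·J⁻¹·K·m·S·C·N⁻¹ = kg³ · s⁻² · (kg·m²·s⁻³·A⁻¹) · (kg⁻¹·m⁻²·s²) · K · m · (kg⁻¹·m⁻²·s³·A²) · (s·A) · (kg⁻¹·m⁻¹·s²) = kg·m⁻²·s³·A²·K.
Both reduce to kg·m⁻²·s³·A²·K.

Yes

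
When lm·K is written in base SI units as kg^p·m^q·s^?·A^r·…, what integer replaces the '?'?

lm = cd.
Combining: lm·K = cd · K = K·cd.
The exponent of s is 0.

0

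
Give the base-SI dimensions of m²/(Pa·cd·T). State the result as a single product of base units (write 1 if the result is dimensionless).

kg⁻²·m³·s⁴·A·cd⁻¹

Pa = N/m² (pressure = force per area),
    = kg·m⁻¹·s⁻².
So Pa⁻¹ = kg⁻¹·m·s².
T = Wb/m² (flux density = flux per area),
    = kg·s⁻²·A⁻¹.
So T⁻¹ = kg⁻¹·s²·A.
Combining: Pa⁻¹·cd⁻¹·T⁻¹·m² = (kg⁻¹·m·s²) · cd⁻¹ · (kg⁻¹·s²·A) · m² = kg⁻²·m³·s⁴·A·cd⁻¹.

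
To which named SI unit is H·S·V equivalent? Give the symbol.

Wb

H = kg·m²·s⁻²·A⁻².
S = kg⁻¹·m⁻²·s³·A².
V = kg·m²·s⁻³·A⁻¹.
Combining: H·S·V = (kg·m²·s⁻²·A⁻²) · (kg⁻¹·m⁻²·s³·A²) · (kg·m²·s⁻³·A⁻¹) = kg·m²·s⁻²·A⁻¹.
kg·m²·s⁻²·A⁻¹ is the base-SI form of the weber.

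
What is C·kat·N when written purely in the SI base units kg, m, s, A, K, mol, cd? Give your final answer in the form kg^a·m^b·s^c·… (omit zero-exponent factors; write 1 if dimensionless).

C = A·s = s·A (charge = current × time).
kat = mol/s = s⁻¹·mol (catalytic activity).
N = kg·m/s² = kg·m·s⁻² (force = mass × acceleration).
Combining: C·kat·N = (s·A) · (s⁻¹·mol) · (kg·m·s⁻²) = kg·m·s⁻²·A·mol.

kg·m·s⁻²·A·mol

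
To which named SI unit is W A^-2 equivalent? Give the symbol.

Ω

W = J/s (power = energy per time),
    = kg·m²·s⁻³.
Combining: W·A⁻² = (kg·m²·s⁻³) · A⁻² = kg·m²·s⁻³·A⁻².
kg·m²·s⁻³·A⁻² is the base-SI form of the ohm.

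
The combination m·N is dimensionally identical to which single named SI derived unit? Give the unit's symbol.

N = kg·m/s² = kg·m·s⁻² (force = mass × acceleration).
Combining: m·N = m · (kg·m·s⁻²) = kg·m²·s⁻².
kg·m²·s⁻² is the base-SI form of the joule.

J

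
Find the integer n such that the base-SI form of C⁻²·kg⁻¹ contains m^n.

0

C = s·A.
So C⁻² = s⁻²·A⁻².
Combining: C⁻²·kg⁻¹ = (s⁻²·A⁻²) · kg⁻¹ = kg⁻¹·s⁻²·A⁻².
The exponent of m is 0.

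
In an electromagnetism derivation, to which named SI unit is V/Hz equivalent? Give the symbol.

Wb

Hz = 1/s = s⁻¹ (frequency is cycles per second).
So Hz⁻¹ = s.
V = W/A (potential = power per current),
    = kg·m²·s⁻³·A⁻¹.
Combining: Hz⁻¹·V = s · (kg·m²·s⁻³·A⁻¹) = kg·m²·s⁻²·A⁻¹.
kg·m²·s⁻²·A⁻¹ is the base-SI form of the weber.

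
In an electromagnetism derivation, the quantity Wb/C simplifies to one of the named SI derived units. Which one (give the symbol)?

C = s·A.
So C⁻¹ = s⁻¹·A⁻¹.
Wb = kg·m²·s⁻²·A⁻¹.
Combining: C⁻¹·Wb = (s⁻¹·A⁻¹) · (kg·m²·s⁻²·A⁻¹) = kg·m²·s⁻³·A⁻².
kg·m²·s⁻³·A⁻² is the base-SI form of the ohm.

Ω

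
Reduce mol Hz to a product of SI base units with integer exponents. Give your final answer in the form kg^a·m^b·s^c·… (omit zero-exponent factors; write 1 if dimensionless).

Hz = 1/s = s⁻¹ (frequency is cycles per second).
Combining: mol·Hz = mol · s⁻¹ = s⁻¹·mol.

s⁻¹·mol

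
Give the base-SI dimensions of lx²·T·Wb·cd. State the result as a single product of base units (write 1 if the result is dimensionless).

lx = m⁻²·cd.
So lx² = m⁻⁴·cd².
T = kg·s⁻²·A⁻¹.
Wb = kg·m²·s⁻²·A⁻¹.
Combining: lx²·T·Wb·cd = (m⁻⁴·cd²) · (kg·s⁻²·A⁻¹) · (kg·m²·s⁻²·A⁻¹) · cd = kg²·m⁻²·s⁻⁴·A⁻²·cd³.

kg²·m⁻²·s⁻⁴·A⁻²·cd³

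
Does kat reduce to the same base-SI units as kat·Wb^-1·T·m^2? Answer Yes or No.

Yes

Left side:
  kat = s⁻¹·mol.
Right side:
  kat = s⁻¹·mol.
  Wb = kg·m²·s⁻²·A⁻¹.
  So Wb⁻¹ = kg⁻¹·m⁻²·s²·A.
  T = kg·s⁻²·A⁻¹.
  Combining: kat·Wb⁻¹·T·m² = (s⁻¹·mol) · (kg⁻¹·m⁻²·s²·A) · (kg·s⁻²·A⁻¹) · m² = s⁻¹·mol.
Both reduce to s⁻¹·mol.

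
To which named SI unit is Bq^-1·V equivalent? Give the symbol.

Bq = 1/s = s⁻¹ (activity is decays per second).
So Bq⁻¹ = s.
V = W/A (potential = power per current),
    = kg·m²·s⁻³·A⁻¹.
Combining: Bq⁻¹·V = s · (kg·m²·s⁻³·A⁻¹) = kg·m²·s⁻²·A⁻¹.
kg·m²·s⁻²·A⁻¹ is the base-SI form of the weber.

Wb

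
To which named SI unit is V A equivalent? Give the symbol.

V = W/A (potential = power per current),
    = kg·m²·s⁻³·A⁻¹.
Combining: V·A = (kg·m²·s⁻³·A⁻¹) · A = kg·m²·s⁻³.
kg·m²·s⁻³ is the base-SI form of the watt.

W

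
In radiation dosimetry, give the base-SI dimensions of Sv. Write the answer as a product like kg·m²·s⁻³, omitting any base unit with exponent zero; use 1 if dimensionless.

Sv = m²·s⁻².

m²·s⁻²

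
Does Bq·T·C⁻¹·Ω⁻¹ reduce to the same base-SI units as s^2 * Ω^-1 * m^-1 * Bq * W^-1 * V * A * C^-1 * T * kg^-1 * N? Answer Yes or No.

Left side:
  Bq = 1/s = s⁻¹ (activity is decays per second).
  T = Wb/m² (flux density = flux per area),
      = kg·s⁻²·A⁻¹.
  C = A·s = s·A (charge = current × time).
  So C⁻¹ = s⁻¹·A⁻¹.
  Ω = V/A (resistance = voltage per current),
      = kg·m²·s⁻³·A⁻².
  So Ω⁻¹ = kg⁻¹·m⁻²·s³·A².
  Combining: Bq·T·C⁻¹·Ω⁻¹ = s⁻¹ · (kg·s⁻²·A⁻¹) · (s⁻¹·A⁻¹) · (kg⁻¹·m⁻²·s³·A²) = m⁻²·s⁻¹.
Right side:
  Ω = kg·m²·s⁻³·A⁻².
  So Ω⁻¹ = kg⁻¹·m⁻²·s³·A².
  Bq = s⁻¹.
  W = kg·m²·s⁻³.
  So W⁻¹ = kg⁻¹·m⁻²·s³.
  V = kg·m²·s⁻³·A⁻¹.
  C = s·A.
  So C⁻¹ = s⁻¹·A⁻¹.
  T = kg·s⁻²·A⁻¹.
  N = kg·m·s⁻².
  Combining: s²·Ω⁻¹·m⁻¹·Bq·W⁻¹·V·A·C⁻¹·T·kg⁻¹·N = s² · (kg⁻¹·m⁻²·s³·A²) · m⁻¹ · s⁻¹ · (kg⁻¹·m⁻²·s³) · (kg·m²·s⁻³·A⁻¹) · A · (s⁻¹·A⁻¹) · (kg·s⁻²·A⁻¹) · kg⁻¹ · (kg·m·s⁻²) = m⁻²·s⁻¹.
Both reduce to m⁻²·s⁻¹.

Yes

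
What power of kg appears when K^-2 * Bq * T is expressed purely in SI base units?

Bq = 1/s = s⁻¹ (activity is decays per second).
T = Wb/m² (flux density = flux per area),
    = kg·s⁻²·A⁻¹.
Combining: K⁻²·Bq·T = K⁻² · s⁻¹ · (kg·s⁻²·A⁻¹) = kg·s⁻³·A⁻¹·K⁻².
The exponent of kg is 1.

1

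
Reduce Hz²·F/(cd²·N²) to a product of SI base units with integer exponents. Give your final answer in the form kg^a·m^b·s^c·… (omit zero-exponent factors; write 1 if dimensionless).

kg⁻³·m⁻⁴·s⁶·A²·cd⁻²

Hz = s⁻¹.
So Hz² = s⁻².
F = kg⁻¹·m⁻²·s⁴·A².
N = kg·m·s⁻².
So N⁻² = kg⁻²·m⁻²·s⁴.
Combining: Hz²·F·cd⁻²·N⁻² = s⁻² · (kg⁻¹·m⁻²·s⁴·A²) · cd⁻² · (kg⁻²·m⁻²·s⁴) = kg⁻³·m⁻⁴·s⁶·A²·cd⁻².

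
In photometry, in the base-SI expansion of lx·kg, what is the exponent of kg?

lx = lm/m² (illuminance = luminous flux per area),
    = m⁻²·cd.
Combining: lx·kg = (m⁻²·cd) · kg = kg·m⁻²·cd.
The exponent of kg is 1.

1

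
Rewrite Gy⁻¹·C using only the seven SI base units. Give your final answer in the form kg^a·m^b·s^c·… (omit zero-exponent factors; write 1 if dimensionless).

Gy = J/kg (absorbed dose = energy per mass),
    = m²·s⁻².
So Gy⁻¹ = m⁻²·s².
C = A·s = s·A (charge = current × time).
Combining: Gy⁻¹·C = (m⁻²·s²) · (s·A) = m⁻²·s³·A.

m⁻²·s³·A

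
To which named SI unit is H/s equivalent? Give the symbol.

H = Wb/A (inductance = flux per current),
    = kg·m²·s⁻²·A⁻².
Combining: H·s⁻¹ = (kg·m²·s⁻²·A⁻²) · s⁻¹ = kg·m²·s⁻³·A⁻².
kg·m²·s⁻³·A⁻² is the base-SI form of the ohm.

Ω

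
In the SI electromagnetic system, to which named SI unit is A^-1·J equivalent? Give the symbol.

J = kg·m²·s⁻².
Combining: A⁻¹·J = A⁻¹ · (kg·m²·s⁻²) = kg·m²·s⁻²·A⁻¹.
kg·m²·s⁻²·A⁻¹ is the base-SI form of the weber.

Wb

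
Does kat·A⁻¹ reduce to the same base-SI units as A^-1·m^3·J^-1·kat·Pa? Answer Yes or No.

Left side:
  kat = s⁻¹·mol.
  Combining: kat·A⁻¹ = (s⁻¹·mol) · A⁻¹ = s⁻¹·A⁻¹·mol.
Right side:
  J = kg·m²·s⁻².
  So J⁻¹ = kg⁻¹·m⁻²·s².
  kat = s⁻¹·mol.
  Pa = kg·m⁻¹·s⁻².
  Combining: A⁻¹·m³·J⁻¹·kat·Pa = A⁻¹ · m³ · (kg⁻¹·m⁻²·s²) · (s⁻¹·mol) · (kg·m⁻¹·s⁻²) = s⁻¹·A⁻¹·mol.
Both reduce to s⁻¹·A⁻¹·mol.

Yes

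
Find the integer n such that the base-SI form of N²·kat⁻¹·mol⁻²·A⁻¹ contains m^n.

N = kg·m·s⁻².
So N² = kg²·m²·s⁻⁴.
kat = s⁻¹·mol.
So kat⁻¹ = s·mol⁻¹.
Combining: N²·kat⁻¹·mol⁻²·A⁻¹ = (kg²·m²·s⁻⁴) · (s·mol⁻¹) · mol⁻² · A⁻¹ = kg²·m²·s⁻³·A⁻¹·mol⁻³.
The exponent of m is 2.

2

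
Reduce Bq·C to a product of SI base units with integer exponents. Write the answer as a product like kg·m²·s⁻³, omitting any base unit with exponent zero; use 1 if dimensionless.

Bq = s⁻¹.
C = s·A.
Combining: Bq·C = s⁻¹ · (s·A) = A.

A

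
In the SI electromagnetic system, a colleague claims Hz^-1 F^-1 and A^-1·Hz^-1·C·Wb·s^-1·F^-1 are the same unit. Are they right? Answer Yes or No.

No

Left side:
  Hz = 1/s = s⁻¹ (frequency is cycles per second).
  So Hz⁻¹ = s.
  F = C/V (capacitance = charge per voltage),
      = A·s/(kg·m²·s⁻³·A⁻¹) (substituting C and V),
      = kg⁻¹·m⁻²·s⁴·A².
  So F⁻¹ = kg·m²·s⁻⁴·A⁻².
  Combining: Hz⁻¹·F⁻¹ = s · (kg·m²·s⁻⁴·A⁻²) = kg·m²·s⁻³·A⁻².
Right side:
  Hz = s⁻¹.
  So Hz⁻¹ = s.
  C = s·A.
  Wb = kg·m²·s⁻²·A⁻¹.
  F = kg⁻¹·m⁻²·s⁴·A².
  So F⁻¹ = kg·m²·s⁻⁴·A⁻².
  Combining: A⁻¹·Hz⁻¹·C·Wb·s⁻¹·F⁻¹ = A⁻¹ · s · (s·A) · (kg·m²·s⁻²·A⁻¹) · s⁻¹ · (kg·m²·s⁻⁴·A⁻²) = kg²·m⁴·s⁻⁵·A⁻³.
Left is kg·m²·s⁻³·A⁻²; right is kg²·m⁴·s⁻⁵·A⁻³ — different.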